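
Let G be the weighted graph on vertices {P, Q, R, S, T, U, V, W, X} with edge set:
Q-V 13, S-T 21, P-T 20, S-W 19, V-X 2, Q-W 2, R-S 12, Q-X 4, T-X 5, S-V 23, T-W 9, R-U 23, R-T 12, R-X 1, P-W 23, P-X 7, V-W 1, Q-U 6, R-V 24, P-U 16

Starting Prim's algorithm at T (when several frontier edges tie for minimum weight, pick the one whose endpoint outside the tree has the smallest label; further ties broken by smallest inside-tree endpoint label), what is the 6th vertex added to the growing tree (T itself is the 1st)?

Q

Prim's algorithm from T:
Step 1: cheapest edge leaving the tree is T-X (5); add X.
Step 2: cheapest edge leaving the tree is R-X (1); add R.
Step 3: cheapest edge leaving the tree is V-X (2); add V.
Step 4: cheapest edge leaving the tree is V-W (1); add W.
Step 5: cheapest edge leaving the tree is Q-W (2); add Q.
Step 6: cheapest edge leaving the tree is Q-U (6); add U.
Step 7: cheapest edge leaving the tree is P-X (7); add P.
Step 8: cheapest edge leaving the tree is R-S (12); add S.
Vertex order: T, X, R, V, W, Q, U, P, S. The 6th vertex is Q.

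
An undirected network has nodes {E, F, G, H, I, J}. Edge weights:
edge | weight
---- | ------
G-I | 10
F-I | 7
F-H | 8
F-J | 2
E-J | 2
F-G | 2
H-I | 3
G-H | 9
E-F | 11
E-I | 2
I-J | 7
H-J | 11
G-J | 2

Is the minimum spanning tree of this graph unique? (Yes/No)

No

Sort edges by weight, then run Kruskal:
E-I (2): add. Components now {E,I} {F} {G} {H} {J}
E-J (2): add. Components now {E,I,J} {F} {G} {H}
F-G (2): add. Components now {E,I,J} {F,G} {H}
F-J (2): add. Components now {E,F,G,I,J} {H}
G-J (2): skip — G and J already connected.
H-I (3): add. Components now {E,F,G,H,I,J}
Non-tree edge G-J has weight 2, equal to the heaviest edge on its tree cycle — swapping gives another MST of the same weight. Not unique.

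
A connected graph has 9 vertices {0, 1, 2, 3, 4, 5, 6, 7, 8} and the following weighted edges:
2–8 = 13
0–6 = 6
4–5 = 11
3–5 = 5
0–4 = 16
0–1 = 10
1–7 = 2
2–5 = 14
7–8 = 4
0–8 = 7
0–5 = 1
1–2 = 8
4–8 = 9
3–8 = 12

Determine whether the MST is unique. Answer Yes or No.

Kruskal's algorithm — process edges by increasing weight (ties by edge label):
0–5 (1): add — endpoints in different components.
1–7 (2): add — endpoints in different components.
7–8 (4): add — endpoints in different components.
3–5 (5): add — endpoints in different components.
0–6 (6): add — endpoints in different components.
0–8 (7): add — endpoints in different components.
1–2 (8): add — endpoints in different components.
4–8 (9): add — endpoints in different components.
Every non-tree edge has weight strictly greater than the heaviest edge on the tree path between its endpoints, so the MST is unique.

Yes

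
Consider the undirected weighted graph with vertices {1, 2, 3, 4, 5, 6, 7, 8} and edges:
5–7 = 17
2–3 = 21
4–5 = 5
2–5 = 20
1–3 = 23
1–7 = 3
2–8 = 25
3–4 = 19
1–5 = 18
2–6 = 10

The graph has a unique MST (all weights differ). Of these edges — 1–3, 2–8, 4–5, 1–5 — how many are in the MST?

2

Kruskal: consider edges lightest-first.
1–7 (3): add — endpoints in different components.
4–5 (5): add — endpoints in different components.
2–6 (10): add — endpoints in different components.
5–7 (17): add — endpoints in different components.
1–5 (18): skip — 1 and 5 already connected.
3–4 (19): add — endpoints in different components.
2–5 (20): add — endpoints in different components.
2–3 (21): skip — 2 and 3 already connected.
1–3 (23): skip — 1 and 3 already connected.
2–8 (25): add — endpoints in different components.
MST edge set: {1–7, 4–5, 2–6, 5–7, 3–4, 2–5, 2–8}.
Of the listed edges, {2–8, 4–5} are in the MST → 2.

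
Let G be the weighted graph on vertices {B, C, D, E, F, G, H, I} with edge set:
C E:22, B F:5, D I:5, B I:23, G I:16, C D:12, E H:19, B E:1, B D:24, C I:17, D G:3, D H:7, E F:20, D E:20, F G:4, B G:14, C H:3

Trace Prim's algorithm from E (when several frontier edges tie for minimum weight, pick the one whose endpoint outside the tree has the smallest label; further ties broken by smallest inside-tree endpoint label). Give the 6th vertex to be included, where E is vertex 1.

I

Grow the tree from E using Prim:
Step 1: cheapest edge leaving the tree is B E (1); add B.
Step 2: cheapest edge leaving the tree is B F (5); add F.
Step 3: cheapest edge leaving the tree is F G (4); add G.
Step 4: cheapest edge leaving the tree is D G (3); add D.
Step 5: cheapest edge leaving the tree is D I (5); add I.
Step 6: cheapest edge leaving the tree is D H (7); add H.
Step 7: cheapest edge leaving the tree is C H (3); add C.
Vertex order: E, B, F, G, D, I, H, C. The 6th vertex is I.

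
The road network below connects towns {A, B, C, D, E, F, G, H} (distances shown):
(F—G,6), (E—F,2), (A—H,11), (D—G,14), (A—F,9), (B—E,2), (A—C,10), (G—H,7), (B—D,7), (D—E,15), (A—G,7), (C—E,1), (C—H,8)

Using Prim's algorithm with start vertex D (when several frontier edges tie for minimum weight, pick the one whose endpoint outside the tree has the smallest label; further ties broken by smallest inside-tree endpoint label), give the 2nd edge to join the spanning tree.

B-E

Grow the tree from D using Prim:
Step 1: cheapest edge leaving the tree is B—D (7); add B.
Step 2: cheapest edge leaving the tree is B—E (2); add E.
Step 3: cheapest edge leaving the tree is C—E (1); add C.
Step 4: cheapest edge leaving the tree is E—F (2); add F.
Step 5: cheapest edge leaving the tree is F—G (6); add G.
Step 6: cheapest edge leaving the tree is A—G (7); add A.
Step 7: cheapest edge leaving the tree is G—H (7); add H.
The 2nd edge added is B—E.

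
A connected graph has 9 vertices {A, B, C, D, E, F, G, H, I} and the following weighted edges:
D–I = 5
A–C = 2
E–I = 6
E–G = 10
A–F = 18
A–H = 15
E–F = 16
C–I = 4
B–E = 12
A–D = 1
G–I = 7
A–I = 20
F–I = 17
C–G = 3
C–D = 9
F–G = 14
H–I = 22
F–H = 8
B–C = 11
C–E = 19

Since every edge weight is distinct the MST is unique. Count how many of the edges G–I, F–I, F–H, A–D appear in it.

Kruskal's algorithm — process edges by increasing weight (ties by edge label):
A–D (1): add — endpoints in different components.
A–C (2): add — endpoints in different components.
C–G (3): add — endpoints in different components.
C–I (4): add — endpoints in different components.
D–I (5): skip — D and I already connected.
E–I (6): add — endpoints in different components.
G–I (7): skip — G and I already connected.
F–H (8): add — endpoints in different components.
C–D (9): skip — C and D already connected.
E–G (10): skip — E and G already connected.
B–C (11): add — endpoints in different components.
B–E (12): skip — B and E already connected.
F–G (14): add — endpoints in different components.
MST edge set: {A–D, A–C, C–G, C–I, E–I, F–H, B–C, F–G}.
Of the listed edges, {F–H, A–D} are in the MST → 2.

2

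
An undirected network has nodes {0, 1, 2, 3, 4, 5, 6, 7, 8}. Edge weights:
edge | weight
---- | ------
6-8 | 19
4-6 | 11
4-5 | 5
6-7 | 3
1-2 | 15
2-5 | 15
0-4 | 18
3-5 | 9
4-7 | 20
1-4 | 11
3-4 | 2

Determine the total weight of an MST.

84

Kruskal: consider edges lightest-first.
3-4 (2): add — endpoints in different components.
6-7 (3): add — endpoints in different components.
4-5 (5): add — endpoints in different components.
3-5 (9): skip — 3 and 5 already connected.
1-4 (11): add — endpoints in different components.
4-6 (11): add — endpoints in different components.
1-2 (15): add — endpoints in different components.
2-5 (15): skip — 2 and 5 already connected.
0-4 (18): add — endpoints in different components.
6-8 (19): add — endpoints in different components.
MST edges: 3-4, 6-7, 4-5, 1-4, 4-6, 1-2, 0-4, 6-8; total weight 2+3+5+11+11+15+18+19 = 84.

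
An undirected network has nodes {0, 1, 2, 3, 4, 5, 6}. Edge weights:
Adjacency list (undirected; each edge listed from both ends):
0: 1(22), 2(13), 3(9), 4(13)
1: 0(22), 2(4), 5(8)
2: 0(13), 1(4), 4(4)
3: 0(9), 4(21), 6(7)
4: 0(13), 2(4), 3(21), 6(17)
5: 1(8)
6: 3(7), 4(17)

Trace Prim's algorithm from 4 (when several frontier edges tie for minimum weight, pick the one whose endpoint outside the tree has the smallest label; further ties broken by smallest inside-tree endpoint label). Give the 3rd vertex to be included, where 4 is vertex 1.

1

Prim, starting at 4.
Step 1: frontier [2 4 4, 0 4 13, 4 6 17, 3 4 21] → take 2 4 (4); add 2.
Step 2: frontier [1 2 4, 0 2 13, 0 4 13, 4 6 17, 3 4 21] → take 1 2 (4); add 1.
Step 3: frontier [1 5 8, 0 1 22, 0 2 13, 0 4 13, 4 6 17, 3 4 21] → take 1 5 (8); add 5.
Step 4: frontier [0 1 22, 0 2 13, 0 4 13, 4 6 17, 3 4 21] → take 0 2 (13); add 0.
Step 5: frontier [0 3 9, 4 6 17, 3 4 21] → take 0 3 (9); add 3.
Step 6: frontier [3 6 7, 4 6 17] → take 3 6 (7); add 6.
Vertex order: 4, 2, 1, 5, 0, 3, 6. The 3rd vertex is 1.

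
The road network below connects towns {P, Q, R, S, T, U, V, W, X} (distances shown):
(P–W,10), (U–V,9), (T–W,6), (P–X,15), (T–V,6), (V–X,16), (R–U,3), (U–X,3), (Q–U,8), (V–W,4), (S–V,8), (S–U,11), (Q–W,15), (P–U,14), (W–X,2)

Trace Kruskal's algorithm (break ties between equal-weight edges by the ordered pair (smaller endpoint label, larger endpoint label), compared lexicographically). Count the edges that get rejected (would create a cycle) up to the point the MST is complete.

Kruskal: consider edges lightest-first.
W–X (2): add — endpoints in different components.
R–U (3): add — endpoints in different components.
U–X (3): add — endpoints in different components.
V–W (4): add — endpoints in different components.
T–V (6): add — endpoints in different components.
T–W (6): skip — T and W already connected.
Q–U (8): add — endpoints in different components.
S–V (8): add — endpoints in different components.
U–V (9): skip — V and U already connected.
P–W (10): add — endpoints in different components.
Edges rejected before the tree was complete: 2.

2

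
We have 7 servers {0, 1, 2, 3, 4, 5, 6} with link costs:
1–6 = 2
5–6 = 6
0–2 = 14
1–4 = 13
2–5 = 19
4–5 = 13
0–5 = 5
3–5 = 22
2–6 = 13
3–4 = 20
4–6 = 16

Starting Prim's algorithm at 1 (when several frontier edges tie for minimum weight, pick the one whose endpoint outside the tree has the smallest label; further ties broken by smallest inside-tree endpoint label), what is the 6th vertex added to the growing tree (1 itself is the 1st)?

4

Grow the tree from 1 using Prim:
Step 1: cheapest edge leaving the tree is 1–6 (2); add 6.
Step 2: cheapest edge leaving the tree is 5–6 (6); add 5.
Step 3: cheapest edge leaving the tree is 0–5 (5); add 0.
Step 4: cheapest edge leaving the tree is 2–6 (13); add 2.
Step 5: cheapest edge leaving the tree is 1–4 (13); add 4.
Step 6: cheapest edge leaving the tree is 3–4 (20); add 3.
Vertex order: 1, 6, 5, 0, 2, 4, 3. The 6th vertex is 4.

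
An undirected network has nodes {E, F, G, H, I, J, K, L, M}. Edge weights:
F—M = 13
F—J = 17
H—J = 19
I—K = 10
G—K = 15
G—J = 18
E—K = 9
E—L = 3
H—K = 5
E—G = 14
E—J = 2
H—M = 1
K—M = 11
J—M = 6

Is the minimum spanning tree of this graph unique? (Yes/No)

Yes

Kruskal's algorithm — process edges by increasing weight (ties by edge label):
H—M (1): add — endpoints in different components.
E—J (2): add — endpoints in different components.
E—L (3): add — endpoints in different components.
H—K (5): add — endpoints in different components.
J—M (6): add — endpoints in different components.
E—K (9): skip — E and K already connected.
I—K (10): add — endpoints in different components.
K—M (11): skip — K and M already connected.
F—M (13): add — endpoints in different components.
E—G (14): add — endpoints in different components.
Every non-tree edge has weight strictly greater than the heaviest edge on the tree path between its endpoints, so the MST is unique.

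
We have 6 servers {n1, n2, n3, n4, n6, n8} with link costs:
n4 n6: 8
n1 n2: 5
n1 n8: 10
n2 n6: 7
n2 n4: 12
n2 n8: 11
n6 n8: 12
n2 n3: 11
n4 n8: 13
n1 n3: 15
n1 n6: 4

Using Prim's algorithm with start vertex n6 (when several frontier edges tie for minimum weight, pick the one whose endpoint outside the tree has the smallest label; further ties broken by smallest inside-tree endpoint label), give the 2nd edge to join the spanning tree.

Prim's algorithm from n6:
Step 1: cheapest edge leaving the tree is n1 n6 (4); add n1.
Step 2: cheapest edge leaving the tree is n1 n2 (5); add n2.
Step 3: cheapest edge leaving the tree is n4 n6 (8); add n4.
Step 4: cheapest edge leaving the tree is n1 n8 (10); add n8.
Step 5: cheapest edge leaving the tree is n2 n3 (11); add n3.
The 2nd edge added is n1 n2.

n1-n2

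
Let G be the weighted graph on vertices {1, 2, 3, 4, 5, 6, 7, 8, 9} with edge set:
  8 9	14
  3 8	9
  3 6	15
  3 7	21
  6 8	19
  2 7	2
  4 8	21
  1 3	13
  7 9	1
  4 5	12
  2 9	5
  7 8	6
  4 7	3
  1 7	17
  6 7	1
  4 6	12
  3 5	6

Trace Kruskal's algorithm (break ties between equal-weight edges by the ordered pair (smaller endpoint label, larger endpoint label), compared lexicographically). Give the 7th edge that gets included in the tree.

Kruskal's algorithm — process edges by increasing weight (ties by edge label):
6 7 (1): add — endpoints in different components.
7 9 (1): add — endpoints in different components.
2 7 (2): add — endpoints in different components.
4 7 (3): add — endpoints in different components.
2 9 (5): skip — 2 and 9 already connected.
3 5 (6): add — endpoints in different components.
7 8 (6): add — endpoints in different components.
3 8 (9): add — endpoints in different components.
4 5 (12): skip — 4 and 5 already connected.
4 6 (12): skip — 4 and 6 already connected.
1 3 (13): add — endpoints in different components.
The 7th edge added is 3 8.

3-8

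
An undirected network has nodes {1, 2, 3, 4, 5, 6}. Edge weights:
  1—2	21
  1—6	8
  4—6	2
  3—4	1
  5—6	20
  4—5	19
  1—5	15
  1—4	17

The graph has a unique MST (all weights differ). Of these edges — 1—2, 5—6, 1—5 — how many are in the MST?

Sort edges by weight, then run Kruskal:
3—4 (1): add. Components now {1} {2} {3,4} {5} {6}
4—6 (2): add. Components now {1} {2} {3,4,6} {5}
1—6 (8): add. Components now {1,3,4,6} {2} {5}
1—5 (15): add. Components now {1,3,4,5,6} {2}
1—4 (17): skip — 1 and 4 already connected.
4—5 (19): skip — 4 and 5 already connected.
5—6 (20): skip — 5 and 6 already connected.
1—2 (21): add. Components now {1,2,3,4,5,6}
MST edge set: {3—4, 4—6, 1—6, 1—5, 1—2}.
Of the listed edges, {1—2, 1—5} are in the MST → 2.

2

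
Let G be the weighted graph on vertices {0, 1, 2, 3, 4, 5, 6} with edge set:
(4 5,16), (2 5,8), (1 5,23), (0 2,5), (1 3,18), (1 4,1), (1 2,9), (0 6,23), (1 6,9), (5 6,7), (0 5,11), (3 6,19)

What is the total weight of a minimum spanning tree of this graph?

48

Prim's algorithm from 0:
Step 1: cheapest edge leaving the tree is 0 2 (5); add 2.
Step 2: cheapest edge leaving the tree is 2 5 (8); add 5.
Step 3: cheapest edge leaving the tree is 5 6 (7); add 6.
Step 4: cheapest edge leaving the tree is 1 2 (9); add 1.
Step 5: cheapest edge leaving the tree is 1 4 (1); add 4.
Step 6: cheapest edge leaving the tree is 1 3 (18); add 3.
MST edges: 0 2, 2 5, 5 6, 1 2, 1 4, 1 3; total weight 5+8+7+9+1+18 = 48.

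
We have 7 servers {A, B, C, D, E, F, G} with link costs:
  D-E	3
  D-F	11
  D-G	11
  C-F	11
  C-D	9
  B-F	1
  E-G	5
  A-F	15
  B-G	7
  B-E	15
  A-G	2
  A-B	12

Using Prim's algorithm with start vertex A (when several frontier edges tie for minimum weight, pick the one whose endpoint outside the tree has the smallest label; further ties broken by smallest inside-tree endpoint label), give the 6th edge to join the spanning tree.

Prim, starting at A.
Step 1: cheapest edge leaving the tree is A-G (2); add G.
Step 2: cheapest edge leaving the tree is E-G (5); add E.
Step 3: cheapest edge leaving the tree is D-E (3); add D.
Step 4: cheapest edge leaving the tree is B-G (7); add B.
Step 5: cheapest edge leaving the tree is B-F (1); add F.
Step 6: cheapest edge leaving the tree is C-D (9); add C.
The 6th edge added is C-D.

C-D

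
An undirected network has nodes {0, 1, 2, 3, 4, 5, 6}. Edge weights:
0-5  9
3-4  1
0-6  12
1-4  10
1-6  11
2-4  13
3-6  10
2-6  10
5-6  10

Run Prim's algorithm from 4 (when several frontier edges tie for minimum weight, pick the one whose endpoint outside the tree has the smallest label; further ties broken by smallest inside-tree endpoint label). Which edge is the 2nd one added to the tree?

Prim's algorithm from 4:
Step 1: frontier [3-4 1, 1-4 10, 2-4 13] → take 3-4 (1); add 3.
Step 2: frontier [3-6 10, 1-4 10, 2-4 13] → take 1-4 (10); add 1.
Step 3: frontier [1-6 11, 3-6 10, 2-4 13] → take 3-6 (10); add 6.
Step 4: frontier [2-4 13, 2-6 10, 5-6 10, 0-6 12] → take 2-6 (10); add 2.
Step 5: frontier [5-6 10, 0-6 12] → take 5-6 (10); add 5.
Step 6: frontier [0-5 9, 0-6 12] → take 0-5 (9); add 0.
The 2nd edge added is 1-4.

1-4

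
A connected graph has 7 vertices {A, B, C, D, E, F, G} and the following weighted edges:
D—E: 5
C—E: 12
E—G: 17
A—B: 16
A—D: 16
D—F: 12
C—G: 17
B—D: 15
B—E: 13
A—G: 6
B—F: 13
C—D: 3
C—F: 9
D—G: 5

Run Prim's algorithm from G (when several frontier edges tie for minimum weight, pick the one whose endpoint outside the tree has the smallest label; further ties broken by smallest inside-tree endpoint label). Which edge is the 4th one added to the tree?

A-G

Grow the tree from G using Prim:
Step 1: frontier [D—G 5, A—G 6, C—G 17, E—G 17] → take D—G (5); add D.
Step 2: frontier [C—D 3, D—E 5, D—F 12, B—D 15, A—D 16, A—G 6, C—G 17, E—G 17] → take C—D (3); add C.
Step 3: frontier [C—F 9, C—E 12, D—E 5, D—F 12, B—D 15, A—D 16, A—G 6, E—G 17] → take D—E (5); add E.
Step 4: frontier [C—F 9, D—F 12, B—D 15, A—D 16, B—E 13, A—G 6] → take A—G (6); add A.
Step 5: frontier [A—B 16, C—F 9, D—F 12, B—D 15, B—E 13] → take C—F (9); add F.
Step 6: frontier [A—B 16, B—D 15, B—E 13, B—F 13] → take B—E (13); add B.
The 4th edge added is A—G.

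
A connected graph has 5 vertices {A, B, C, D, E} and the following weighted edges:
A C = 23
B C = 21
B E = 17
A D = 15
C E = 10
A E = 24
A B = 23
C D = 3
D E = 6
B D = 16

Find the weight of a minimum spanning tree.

40

Grow the tree from B using Prim:
Step 1: cheapest edge leaving the tree is B D (16); add D.
Step 2: cheapest edge leaving the tree is C D (3); add C.
Step 3: cheapest edge leaving the tree is D E (6); add E.
Step 4: cheapest edge leaving the tree is A D (15); add A.
MST edges: B D, C D, D E, A D; total weight 16+3+6+15 = 40.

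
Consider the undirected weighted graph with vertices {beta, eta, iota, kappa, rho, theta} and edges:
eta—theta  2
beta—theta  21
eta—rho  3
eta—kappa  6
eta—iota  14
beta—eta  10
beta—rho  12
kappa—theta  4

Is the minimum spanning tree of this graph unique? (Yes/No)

Yes

Sort edges by weight, then run Kruskal:
eta—theta (2): add — endpoints in different components.
eta—rho (3): add — endpoints in different components.
kappa—theta (4): add — endpoints in different components.
eta—kappa (6): skip — kappa and eta already connected.
beta—eta (10): add — endpoints in different components.
beta—rho (12): skip — rho and beta already connected.
eta—iota (14): add — endpoints in different components.
Every non-tree edge has weight strictly greater than the heaviest edge on the tree path between its endpoints, so the MST is unique.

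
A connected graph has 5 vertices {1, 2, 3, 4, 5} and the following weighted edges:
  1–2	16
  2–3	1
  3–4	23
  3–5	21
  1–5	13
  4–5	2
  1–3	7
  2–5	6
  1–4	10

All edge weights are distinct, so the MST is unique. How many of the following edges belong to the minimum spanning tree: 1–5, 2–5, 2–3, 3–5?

Sort edges by weight, then run Kruskal:
2–3 (1): add. Components now {1} {2,3} {4} {5}
4–5 (2): add. Components now {1} {2,3} {4,5}
2–5 (6): add. Components now {1} {2,3,4,5}
1–3 (7): add. Components now {1,2,3,4,5}
MST edge set: {2–3, 4–5, 2–5, 1–3}.
Of the listed edges, {2–5, 2–3} are in the MST → 2.

2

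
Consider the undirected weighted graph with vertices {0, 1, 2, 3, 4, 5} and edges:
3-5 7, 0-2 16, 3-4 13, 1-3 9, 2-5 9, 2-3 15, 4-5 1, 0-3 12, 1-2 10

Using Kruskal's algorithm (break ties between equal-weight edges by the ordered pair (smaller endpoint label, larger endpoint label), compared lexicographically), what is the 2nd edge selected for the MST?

3-5

Sort edges by weight, then run Kruskal:
4-5 (1): add. Components now {0} {1} {2} {3} {4,5}
3-5 (7): add. Components now {0} {1} {2} {3,4,5}
1-3 (9): add. Components now {0} {1,3,4,5} {2}
2-5 (9): add. Components now {0} {1,2,3,4,5}
1-2 (10): skip — 1 and 2 already connected.
0-3 (12): add. Components now {0,1,2,3,4,5}
The 2nd edge added is 3-5.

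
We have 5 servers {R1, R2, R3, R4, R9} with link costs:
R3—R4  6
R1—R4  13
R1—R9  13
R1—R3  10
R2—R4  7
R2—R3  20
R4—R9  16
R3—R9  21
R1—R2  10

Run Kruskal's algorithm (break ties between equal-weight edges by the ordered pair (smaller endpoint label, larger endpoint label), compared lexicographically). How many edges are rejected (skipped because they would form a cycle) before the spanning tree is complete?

2

Kruskal: consider edges lightest-first.
R3—R4 (6): add — endpoints in different components.
R2—R4 (7): add — endpoints in different components.
R1—R2 (10): add — endpoints in different components.
R1—R3 (10): skip — R1 and R3 already connected.
R1—R4 (13): skip — R1 and R4 already connected.
R1—R9 (13): add — endpoints in different components.
Edges rejected before the tree was complete: 2.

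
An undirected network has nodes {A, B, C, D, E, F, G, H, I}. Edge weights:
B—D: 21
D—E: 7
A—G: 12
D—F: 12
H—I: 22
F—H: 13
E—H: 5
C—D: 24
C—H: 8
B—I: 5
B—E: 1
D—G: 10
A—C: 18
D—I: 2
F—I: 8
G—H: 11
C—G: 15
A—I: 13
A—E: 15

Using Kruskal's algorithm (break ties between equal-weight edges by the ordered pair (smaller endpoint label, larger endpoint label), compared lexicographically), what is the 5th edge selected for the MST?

Sort edges by weight, then run Kruskal:
B—E (1): add — endpoints in different components.
D—I (2): add — endpoints in different components.
B—I (5): add — endpoints in different components.
E—H (5): add — endpoints in different components.
D—E (7): skip — D and E already connected.
C—H (8): add — endpoints in different components.
F—I (8): add — endpoints in different components.
D—G (10): add — endpoints in different components.
G—H (11): skip — G and H already connected.
A—G (12): add — endpoints in different components.
The 5th edge added is C—H.

C-H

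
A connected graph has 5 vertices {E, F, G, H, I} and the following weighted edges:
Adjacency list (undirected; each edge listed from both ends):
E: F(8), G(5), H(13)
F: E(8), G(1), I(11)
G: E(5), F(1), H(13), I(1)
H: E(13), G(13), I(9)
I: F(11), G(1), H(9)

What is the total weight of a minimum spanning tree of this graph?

16

Sort edges by weight, then run Kruskal:
F G (1): add — endpoints in different components.
G I (1): add — endpoints in different components.
E G (5): add — endpoints in different components.
E F (8): skip — E and F already connected.
H I (9): add — endpoints in different components.
MST edges: F G, G I, E G, H I; total weight 1+1+5+9 = 16.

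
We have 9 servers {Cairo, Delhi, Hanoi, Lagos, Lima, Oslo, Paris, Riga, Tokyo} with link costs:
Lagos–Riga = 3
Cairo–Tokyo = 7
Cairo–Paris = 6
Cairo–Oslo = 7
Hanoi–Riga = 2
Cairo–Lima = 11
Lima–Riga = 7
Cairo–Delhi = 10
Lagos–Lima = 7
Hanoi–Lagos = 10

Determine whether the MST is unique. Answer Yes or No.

No

Sort edges by weight, then run Kruskal:
Hanoi–Riga (2): add — endpoints in different components.
Lagos–Riga (3): add — endpoints in different components.
Cairo–Paris (6): add — endpoints in different components.
Cairo–Oslo (7): add — endpoints in different components.
Cairo–Tokyo (7): add — endpoints in different components.
Lagos–Lima (7): add — endpoints in different components.
Lima–Riga (7): skip — Riga and Lima already connected.
Cairo–Delhi (10): add — endpoints in different components.
Hanoi–Lagos (10): skip — Lagos and Hanoi already connected.
Cairo–Lima (11): add — endpoints in different components.
Non-tree edge Lima–Riga has weight 7, equal to the heaviest edge on its tree cycle — swapping gives another MST of the same weight. Not unique.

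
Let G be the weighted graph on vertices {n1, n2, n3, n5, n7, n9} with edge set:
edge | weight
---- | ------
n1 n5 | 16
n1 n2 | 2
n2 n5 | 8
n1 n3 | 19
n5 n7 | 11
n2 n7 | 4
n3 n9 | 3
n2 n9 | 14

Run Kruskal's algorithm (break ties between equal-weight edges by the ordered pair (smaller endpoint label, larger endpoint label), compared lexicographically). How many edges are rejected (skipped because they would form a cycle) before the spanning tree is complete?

Kruskal's algorithm — process edges by increasing weight (ties by edge label):
n1 n2 (2): add. Components now {n9} {n1,n2} {n3} {n5} {n7}
n3 n9 (3): add. Components now {n3,n9} {n1,n2} {n5} {n7}
n2 n7 (4): add. Components now {n3,n9} {n1,n2,n7} {n5}
n2 n5 (8): add. Components now {n3,n9} {n1,n2,n5,n7}
n5 n7 (11): skip — n5 and n7 already connected.
n2 n9 (14): add. Components now {n1,n2,n3,n5,n7,n9}
Edges rejected before the tree was complete: 1.

1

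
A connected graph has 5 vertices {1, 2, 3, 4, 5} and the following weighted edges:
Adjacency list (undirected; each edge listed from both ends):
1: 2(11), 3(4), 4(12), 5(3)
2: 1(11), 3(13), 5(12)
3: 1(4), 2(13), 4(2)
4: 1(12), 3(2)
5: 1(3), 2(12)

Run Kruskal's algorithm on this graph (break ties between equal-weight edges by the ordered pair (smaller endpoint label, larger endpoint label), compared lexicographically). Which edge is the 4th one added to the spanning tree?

1-2

Sort edges by weight, then run Kruskal:
3 4 (2): add — endpoints in different components.
1 5 (3): add — endpoints in different components.
1 3 (4): add — endpoints in different components.
1 2 (11): add — endpoints in different components.
The 4th edge added is 1 2.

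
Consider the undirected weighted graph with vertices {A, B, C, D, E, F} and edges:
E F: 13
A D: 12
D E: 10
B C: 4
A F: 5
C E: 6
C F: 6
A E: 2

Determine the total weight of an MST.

27

Prim, starting at F.
Step 1: cheapest edge leaving the tree is A F (5); add A.
Step 2: cheapest edge leaving the tree is A E (2); add E.
Step 3: cheapest edge leaving the tree is C E (6); add C.
Step 4: cheapest edge leaving the tree is B C (4); add B.
Step 5: cheapest edge leaving the tree is D E (10); add D.
MST edges: A F, A E, C E, B C, D E; total weight 5+2+6+4+10 = 27.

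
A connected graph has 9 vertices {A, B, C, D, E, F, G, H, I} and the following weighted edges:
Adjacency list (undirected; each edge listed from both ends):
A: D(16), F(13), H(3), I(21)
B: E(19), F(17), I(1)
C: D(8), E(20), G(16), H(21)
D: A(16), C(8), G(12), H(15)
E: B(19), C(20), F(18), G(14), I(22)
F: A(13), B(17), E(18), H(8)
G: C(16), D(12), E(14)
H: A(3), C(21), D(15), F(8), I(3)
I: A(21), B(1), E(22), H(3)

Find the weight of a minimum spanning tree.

64

Prim, starting at A.
Step 1: cheapest edge leaving the tree is A-H (3); add H.
Step 2: cheapest edge leaving the tree is H-I (3); add I.
Step 3: cheapest edge leaving the tree is B-I (1); add B.
Step 4: cheapest edge leaving the tree is F-H (8); add F.
Step 5: cheapest edge leaving the tree is D-H (15); add D.
Step 6: cheapest edge leaving the tree is C-D (8); add C.
Step 7: cheapest edge leaving the tree is D-G (12); add G.
Step 8: cheapest edge leaving the tree is E-G (14); add E.
MST edges: A-H, H-I, B-I, F-H, D-H, C-D, D-G, E-G; total weight 3+3+1+8+15+8+12+14 = 64.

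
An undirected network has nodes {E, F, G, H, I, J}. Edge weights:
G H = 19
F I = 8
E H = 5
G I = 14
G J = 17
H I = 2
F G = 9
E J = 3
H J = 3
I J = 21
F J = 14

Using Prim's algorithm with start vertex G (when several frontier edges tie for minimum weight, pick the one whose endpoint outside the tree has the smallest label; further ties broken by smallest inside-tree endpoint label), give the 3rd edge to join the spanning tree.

Prim, starting at G.
Step 1: frontier [F G 9, G I 14, G J 17, G H 19] → take F G (9); add F.
Step 2: frontier [F I 8, F J 14, G I 14, G J 17, G H 19] → take F I (8); add I.
Step 3: frontier [F J 14, G J 17, G H 19, H I 2, I J 21] → take H I (2); add H.
Step 4: frontier [F J 14, G J 17, H J 3, E H 5, I J 21] → take H J (3); add J.
Step 5: frontier [E H 5, E J 3] → take E J (3); add E.
The 3rd edge added is H I.

H-I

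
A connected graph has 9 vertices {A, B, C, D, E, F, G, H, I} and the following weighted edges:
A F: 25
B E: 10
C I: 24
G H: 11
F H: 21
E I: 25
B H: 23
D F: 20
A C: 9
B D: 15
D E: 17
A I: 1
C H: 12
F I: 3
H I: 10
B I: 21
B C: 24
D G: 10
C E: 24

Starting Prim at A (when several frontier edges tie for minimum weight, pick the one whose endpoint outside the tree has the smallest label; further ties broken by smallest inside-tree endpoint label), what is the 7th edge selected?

Grow the tree from A using Prim:
Step 1: cheapest edge leaving the tree is A I (1); add I.
Step 2: cheapest edge leaving the tree is F I (3); add F.
Step 3: cheapest edge leaving the tree is A C (9); add C.
Step 4: cheapest edge leaving the tree is H I (10); add H.
Step 5: cheapest edge leaving the tree is G H (11); add G.
Step 6: cheapest edge leaving the tree is D G (10); add D.
Step 7: cheapest edge leaving the tree is B D (15); add B.
Step 8: cheapest edge leaving the tree is B E (10); add E.
The 7th edge added is B D.

B-D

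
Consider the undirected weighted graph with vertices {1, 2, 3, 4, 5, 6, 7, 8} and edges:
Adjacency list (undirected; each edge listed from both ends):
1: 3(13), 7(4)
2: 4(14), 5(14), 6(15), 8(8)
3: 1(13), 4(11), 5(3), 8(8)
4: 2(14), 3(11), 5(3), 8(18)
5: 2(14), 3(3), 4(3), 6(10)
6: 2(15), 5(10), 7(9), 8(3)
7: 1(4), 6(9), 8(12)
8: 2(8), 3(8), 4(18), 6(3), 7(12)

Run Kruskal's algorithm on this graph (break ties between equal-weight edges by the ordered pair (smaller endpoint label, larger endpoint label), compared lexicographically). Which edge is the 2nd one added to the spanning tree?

Sort edges by weight, then run Kruskal:
3 5 (3): add — endpoints in different components.
4 5 (3): add — endpoints in different components.
6 8 (3): add — endpoints in different components.
1 7 (4): add — endpoints in different components.
2 8 (8): add — endpoints in different components.
3 8 (8): add — endpoints in different components.
6 7 (9): add — endpoints in different components.
The 2nd edge added is 4 5.

4-5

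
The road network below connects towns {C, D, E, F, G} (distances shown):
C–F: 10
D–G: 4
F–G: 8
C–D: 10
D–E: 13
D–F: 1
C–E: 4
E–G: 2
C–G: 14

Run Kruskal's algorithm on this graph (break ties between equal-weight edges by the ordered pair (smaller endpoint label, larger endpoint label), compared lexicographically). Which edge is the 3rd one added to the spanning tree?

Kruskal: consider edges lightest-first.
D–F (1): add. Components now {C} {D,F} {E} {G}
E–G (2): add. Components now {C} {D,F} {E,G}
C–E (4): add. Components now {C,E,G} {D,F}
D–G (4): add. Components now {C,D,E,F,G}
The 3rd edge added is C–E.

C-E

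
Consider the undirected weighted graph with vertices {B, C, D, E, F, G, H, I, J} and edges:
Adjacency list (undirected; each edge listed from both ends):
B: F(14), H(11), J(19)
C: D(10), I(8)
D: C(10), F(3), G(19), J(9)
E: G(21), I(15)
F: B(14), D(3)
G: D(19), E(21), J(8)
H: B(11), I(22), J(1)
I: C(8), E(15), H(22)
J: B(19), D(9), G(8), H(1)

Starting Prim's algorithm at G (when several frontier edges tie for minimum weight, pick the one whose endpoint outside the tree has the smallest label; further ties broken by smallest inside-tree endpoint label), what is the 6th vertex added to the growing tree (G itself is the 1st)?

Prim's algorithm from G:
Step 1: cheapest edge leaving the tree is G-J (8); add J.
Step 2: cheapest edge leaving the tree is H-J (1); add H.
Step 3: cheapest edge leaving the tree is D-J (9); add D.
Step 4: cheapest edge leaving the tree is D-F (3); add F.
Step 5: cheapest edge leaving the tree is C-D (10); add C.
Step 6: cheapest edge leaving the tree is C-I (8); add I.
Step 7: cheapest edge leaving the tree is B-H (11); add B.
Step 8: cheapest edge leaving the tree is E-I (15); add E.
Vertex order: G, J, H, D, F, C, I, B, E. The 6th vertex is C.

C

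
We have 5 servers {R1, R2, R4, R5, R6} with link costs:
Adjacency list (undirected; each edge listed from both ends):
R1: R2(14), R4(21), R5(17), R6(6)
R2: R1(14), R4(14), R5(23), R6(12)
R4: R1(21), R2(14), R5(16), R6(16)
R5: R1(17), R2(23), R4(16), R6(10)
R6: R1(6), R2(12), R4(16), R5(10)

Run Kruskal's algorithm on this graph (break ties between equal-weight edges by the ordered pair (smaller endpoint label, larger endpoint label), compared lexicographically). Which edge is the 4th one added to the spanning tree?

Kruskal's algorithm — process edges by increasing weight (ties by edge label):
R1–R6 (6): add — endpoints in different components.
R5–R6 (10): add — endpoints in different components.
R2–R6 (12): add — endpoints in different components.
R1–R2 (14): skip — R1 and R2 already connected.
R2–R4 (14): add — endpoints in different components.
The 4th edge added is R2–R4.

R2-R4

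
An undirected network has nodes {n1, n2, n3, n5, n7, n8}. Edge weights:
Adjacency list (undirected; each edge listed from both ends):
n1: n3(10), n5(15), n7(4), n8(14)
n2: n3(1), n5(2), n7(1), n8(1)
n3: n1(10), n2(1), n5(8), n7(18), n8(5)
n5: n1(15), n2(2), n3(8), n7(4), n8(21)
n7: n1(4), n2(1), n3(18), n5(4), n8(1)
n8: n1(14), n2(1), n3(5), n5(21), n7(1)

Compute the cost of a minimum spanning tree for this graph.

Prim's algorithm from n2:
Step 1: frontier [n2 n3 1, n2 n7 1, n2 n8 1, n2 n5 2] → take n2 n3 (1); add n3.
Step 2: frontier [n2 n7 1, n2 n8 1, n2 n5 2, n3 n8 5, n3 n5 8, n1 n3 10, n3 n7 18] → take n2 n7 (1); add n7.
Step 3: frontier [n2 n8 1, n2 n5 2, n3 n8 5, n3 n5 8, n1 n3 10, n7 n8 1, n1 n7 4, n5 n7 4] → take n2 n8 (1); add n8.
Step 4: frontier [n2 n5 2, n3 n5 8, n1 n3 10, n1 n7 4, n5 n7 4, n1 n8 14, n5 n8 21] → take n2 n5 (2); add n5.
Step 5: frontier [n1 n3 10, n1 n5 15, n1 n7 4, n1 n8 14] → take n1 n7 (4); add n1.
MST edges: n2 n3, n2 n7, n2 n8, n2 n5, n1 n7; total weight 1+1+1+2+4 = 9.

9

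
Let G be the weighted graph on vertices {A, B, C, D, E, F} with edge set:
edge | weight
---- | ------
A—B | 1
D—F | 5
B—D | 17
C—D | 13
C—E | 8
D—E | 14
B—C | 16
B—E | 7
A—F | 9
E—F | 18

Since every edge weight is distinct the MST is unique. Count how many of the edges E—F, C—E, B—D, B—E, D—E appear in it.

2

Sort edges by weight, then run Kruskal:
A—B (1): add. Components now {A,B} {C} {D} {E} {F}
D—F (5): add. Components now {A,B} {C} {D,F} {E}
B—E (7): add. Components now {A,B,E} {C} {D,F}
C—E (8): add. Components now {A,B,C,E} {D,F}
A—F (9): add. Components now {A,B,C,D,E,F}
MST edge set: {A—B, D—F, B—E, C—E, A—F}.
Of the listed edges, {C—E, B—E} are in the MST → 2.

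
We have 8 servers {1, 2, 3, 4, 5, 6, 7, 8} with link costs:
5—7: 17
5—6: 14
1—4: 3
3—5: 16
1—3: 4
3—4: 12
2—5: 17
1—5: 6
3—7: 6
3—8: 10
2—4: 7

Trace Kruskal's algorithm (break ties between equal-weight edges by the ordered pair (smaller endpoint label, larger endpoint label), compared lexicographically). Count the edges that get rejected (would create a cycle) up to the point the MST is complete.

1

Kruskal: consider edges lightest-first.
1—4 (3): add — endpoints in different components.
1—3 (4): add — endpoints in different components.
1—5 (6): add — endpoints in different components.
3—7 (6): add — endpoints in different components.
2—4 (7): add — endpoints in different components.
3—8 (10): add — endpoints in different components.
3—4 (12): skip — 3 and 4 already connected.
5—6 (14): add — endpoints in different components.
Edges rejected before the tree was complete: 1.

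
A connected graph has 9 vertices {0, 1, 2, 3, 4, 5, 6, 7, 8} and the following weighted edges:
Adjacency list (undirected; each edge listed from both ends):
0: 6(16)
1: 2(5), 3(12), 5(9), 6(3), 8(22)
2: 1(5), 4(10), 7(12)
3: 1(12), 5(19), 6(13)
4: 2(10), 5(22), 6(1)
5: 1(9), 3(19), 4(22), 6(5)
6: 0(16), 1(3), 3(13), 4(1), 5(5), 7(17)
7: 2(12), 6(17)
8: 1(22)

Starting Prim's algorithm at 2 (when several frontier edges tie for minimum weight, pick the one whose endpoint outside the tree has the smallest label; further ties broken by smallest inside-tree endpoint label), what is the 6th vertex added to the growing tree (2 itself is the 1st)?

3

Prim's algorithm from 2:
Step 1: frontier [1–2 5, 2–4 10, 2–7 12] → take 1–2 (5); add 1.
Step 2: frontier [1–6 3, 1–5 9, 1–3 12, 1–8 22, 2–4 10, 2–7 12] → take 1–6 (3); add 6.
Step 3: frontier [1–5 9, 1–3 12, 1–8 22, 2–4 10, 2–7 12, 4–6 1, 5–6 5, 3–6 13, 0–6 16, 6–7 17] → take 4–6 (1); add 4.
Step 4: frontier [1–5 9, 1–3 12, 1–8 22, 2–7 12, 4–5 22, 5–6 5, 3–6 13, 0–6 16, 6–7 17] → take 5–6 (5); add 5.
Step 5: frontier [1–3 12, 1–8 22, 2–7 12, 3–5 19, 3–6 13, 0–6 16, 6–7 17] → take 1–3 (12); add 3.
Step 6: frontier [1–8 22, 2–7 12, 0–6 16, 6–7 17] → take 2–7 (12); add 7.
Step 7: frontier [1–8 22, 0–6 16] → take 0–6 (16); add 0.
Step 8: frontier [1–8 22] → take 1–8 (22); add 8.
Vertex order: 2, 1, 6, 4, 5, 3, 7, 0, 8. The 6th vertex is 3.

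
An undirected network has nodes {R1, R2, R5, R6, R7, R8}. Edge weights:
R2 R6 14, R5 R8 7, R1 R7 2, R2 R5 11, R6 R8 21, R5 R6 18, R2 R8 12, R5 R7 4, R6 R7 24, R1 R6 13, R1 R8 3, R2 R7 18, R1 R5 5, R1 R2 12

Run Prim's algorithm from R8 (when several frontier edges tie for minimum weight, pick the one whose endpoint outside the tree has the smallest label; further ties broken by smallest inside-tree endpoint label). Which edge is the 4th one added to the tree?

Prim's algorithm from R8:
Step 1: cheapest edge leaving the tree is R1 R8 (3); add R1.
Step 2: cheapest edge leaving the tree is R1 R7 (2); add R7.
Step 3: cheapest edge leaving the tree is R5 R7 (4); add R5.
Step 4: cheapest edge leaving the tree is R2 R5 (11); add R2.
Step 5: cheapest edge leaving the tree is R1 R6 (13); add R6.
The 4th edge added is R2 R5.

R2-R5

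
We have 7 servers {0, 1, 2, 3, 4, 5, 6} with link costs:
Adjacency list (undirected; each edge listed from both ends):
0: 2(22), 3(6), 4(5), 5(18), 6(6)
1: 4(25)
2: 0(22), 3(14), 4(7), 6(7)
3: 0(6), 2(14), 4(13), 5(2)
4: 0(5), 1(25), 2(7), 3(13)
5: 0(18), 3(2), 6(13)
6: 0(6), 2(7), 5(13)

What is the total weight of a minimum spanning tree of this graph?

51

Kruskal: consider edges lightest-first.
3–5 (2): add — endpoints in different components.
0–4 (5): add — endpoints in different components.
0–3 (6): add — endpoints in different components.
0–6 (6): add — endpoints in different components.
2–4 (7): add — endpoints in different components.
2–6 (7): skip — 2 and 6 already connected.
3–4 (13): skip — 3 and 4 already connected.
5–6 (13): skip — 5 and 6 already connected.
2–3 (14): skip — 2 and 3 already connected.
0–5 (18): skip — 0 and 5 already connected.
0–2 (22): skip — 0 and 2 already connected.
1–4 (25): add — endpoints in different components.
MST edges: 3–5, 0–4, 0–3, 0–6, 2–4, 1–4; total weight 2+5+6+6+7+25 = 51.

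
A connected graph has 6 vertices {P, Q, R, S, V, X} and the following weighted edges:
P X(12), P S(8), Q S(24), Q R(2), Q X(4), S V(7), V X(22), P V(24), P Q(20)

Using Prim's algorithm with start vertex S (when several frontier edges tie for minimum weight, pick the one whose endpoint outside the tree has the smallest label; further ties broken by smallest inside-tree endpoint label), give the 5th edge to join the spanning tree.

Q-R

Prim, starting at S.
Step 1: frontier [S V 7, P S 8, Q S 24] → take S V (7); add V.
Step 2: frontier [P S 8, Q S 24, V X 22, P V 24] → take P S (8); add P.
Step 3: frontier [P X 12, P Q 20, Q S 24, V X 22] → take P X (12); add X.
Step 4: frontier [P Q 20, Q S 24, Q X 4] → take Q X (4); add Q.
Step 5: frontier [Q R 2] → take Q R (2); add R.
The 5th edge added is Q R.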